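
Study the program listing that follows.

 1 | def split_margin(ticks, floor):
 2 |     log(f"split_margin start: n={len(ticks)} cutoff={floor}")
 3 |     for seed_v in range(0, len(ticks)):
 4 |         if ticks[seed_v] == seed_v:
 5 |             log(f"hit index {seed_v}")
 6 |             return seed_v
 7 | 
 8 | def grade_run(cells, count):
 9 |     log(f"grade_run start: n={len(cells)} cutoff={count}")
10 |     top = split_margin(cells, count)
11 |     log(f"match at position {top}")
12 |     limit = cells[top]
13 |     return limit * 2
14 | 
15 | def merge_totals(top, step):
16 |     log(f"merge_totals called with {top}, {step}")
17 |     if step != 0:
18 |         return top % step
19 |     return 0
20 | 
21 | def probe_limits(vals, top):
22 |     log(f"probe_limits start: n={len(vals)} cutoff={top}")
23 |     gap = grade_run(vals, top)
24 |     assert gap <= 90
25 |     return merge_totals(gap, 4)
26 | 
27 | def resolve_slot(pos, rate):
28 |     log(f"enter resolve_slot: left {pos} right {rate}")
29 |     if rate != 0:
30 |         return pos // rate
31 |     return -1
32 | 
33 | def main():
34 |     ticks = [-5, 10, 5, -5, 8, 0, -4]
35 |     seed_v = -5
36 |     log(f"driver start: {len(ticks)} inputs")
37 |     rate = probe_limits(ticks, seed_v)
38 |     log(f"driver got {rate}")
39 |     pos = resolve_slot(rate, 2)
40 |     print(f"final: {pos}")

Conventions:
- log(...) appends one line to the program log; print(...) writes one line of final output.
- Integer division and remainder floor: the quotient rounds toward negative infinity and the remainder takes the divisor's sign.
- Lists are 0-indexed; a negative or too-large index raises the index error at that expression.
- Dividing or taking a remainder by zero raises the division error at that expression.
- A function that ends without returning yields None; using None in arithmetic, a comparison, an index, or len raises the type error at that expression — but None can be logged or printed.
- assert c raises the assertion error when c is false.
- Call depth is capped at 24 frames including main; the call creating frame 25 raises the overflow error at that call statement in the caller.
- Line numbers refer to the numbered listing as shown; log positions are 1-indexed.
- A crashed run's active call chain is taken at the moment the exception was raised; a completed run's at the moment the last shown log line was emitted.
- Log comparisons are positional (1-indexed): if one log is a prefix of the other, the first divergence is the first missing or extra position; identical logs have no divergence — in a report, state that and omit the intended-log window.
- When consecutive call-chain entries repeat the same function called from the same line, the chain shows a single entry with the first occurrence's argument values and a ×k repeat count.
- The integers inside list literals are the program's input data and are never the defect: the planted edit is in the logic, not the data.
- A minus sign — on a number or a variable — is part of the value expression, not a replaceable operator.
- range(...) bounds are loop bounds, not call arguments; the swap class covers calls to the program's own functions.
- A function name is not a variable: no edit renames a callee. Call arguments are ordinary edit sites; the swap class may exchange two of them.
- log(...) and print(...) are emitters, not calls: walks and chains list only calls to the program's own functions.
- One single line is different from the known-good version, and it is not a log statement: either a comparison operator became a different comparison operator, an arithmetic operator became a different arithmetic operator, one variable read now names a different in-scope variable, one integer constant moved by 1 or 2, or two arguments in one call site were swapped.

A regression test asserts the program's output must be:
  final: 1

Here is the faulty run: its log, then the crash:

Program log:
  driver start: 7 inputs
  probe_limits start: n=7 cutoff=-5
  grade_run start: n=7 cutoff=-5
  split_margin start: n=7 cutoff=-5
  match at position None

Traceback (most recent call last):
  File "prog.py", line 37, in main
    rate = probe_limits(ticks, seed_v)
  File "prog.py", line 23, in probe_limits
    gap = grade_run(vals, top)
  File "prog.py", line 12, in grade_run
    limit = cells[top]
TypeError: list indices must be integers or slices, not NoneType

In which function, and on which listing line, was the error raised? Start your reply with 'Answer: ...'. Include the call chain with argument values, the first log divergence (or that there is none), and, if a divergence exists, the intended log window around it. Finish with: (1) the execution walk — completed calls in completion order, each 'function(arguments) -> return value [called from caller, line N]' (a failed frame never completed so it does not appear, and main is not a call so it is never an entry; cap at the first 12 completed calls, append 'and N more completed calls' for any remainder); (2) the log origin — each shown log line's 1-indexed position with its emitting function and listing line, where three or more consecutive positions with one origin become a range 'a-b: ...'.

Answer: the error was raised in grade_run, line 12.
Key fact: Log line 5 is where behavior first shows: 'match at position None' appears instead of 'hit index 0'.
Call chain: main -> probe_limits([-5, 10, 5, -5, 8, 0, -4], -5) (called at line 37) -> grade_run([-5, 10, 5, -5, 8, 0, -4], -5) (called at line 23).
First divergence: position 5 — the shown line 'match at position None' should read 'hit index 0'.
Intended log window:
  3: grade_run start: n=7 cutoff=-5
  4: split_margin start: n=7 cutoff=-5
  5: hit index 0
  6: match at position 0
Execution walk:
  split_margin([-5, 10, 5, -5, 8, 0, -4], -5) -> None  [called from grade_run, line 10]
Log origins:
  1: logged in main at line 36
  2: logged in probe_limits at line 22
  3: logged in grade_run at line 9
  4: logged in split_margin at line 2
  5: logged in grade_run at line 11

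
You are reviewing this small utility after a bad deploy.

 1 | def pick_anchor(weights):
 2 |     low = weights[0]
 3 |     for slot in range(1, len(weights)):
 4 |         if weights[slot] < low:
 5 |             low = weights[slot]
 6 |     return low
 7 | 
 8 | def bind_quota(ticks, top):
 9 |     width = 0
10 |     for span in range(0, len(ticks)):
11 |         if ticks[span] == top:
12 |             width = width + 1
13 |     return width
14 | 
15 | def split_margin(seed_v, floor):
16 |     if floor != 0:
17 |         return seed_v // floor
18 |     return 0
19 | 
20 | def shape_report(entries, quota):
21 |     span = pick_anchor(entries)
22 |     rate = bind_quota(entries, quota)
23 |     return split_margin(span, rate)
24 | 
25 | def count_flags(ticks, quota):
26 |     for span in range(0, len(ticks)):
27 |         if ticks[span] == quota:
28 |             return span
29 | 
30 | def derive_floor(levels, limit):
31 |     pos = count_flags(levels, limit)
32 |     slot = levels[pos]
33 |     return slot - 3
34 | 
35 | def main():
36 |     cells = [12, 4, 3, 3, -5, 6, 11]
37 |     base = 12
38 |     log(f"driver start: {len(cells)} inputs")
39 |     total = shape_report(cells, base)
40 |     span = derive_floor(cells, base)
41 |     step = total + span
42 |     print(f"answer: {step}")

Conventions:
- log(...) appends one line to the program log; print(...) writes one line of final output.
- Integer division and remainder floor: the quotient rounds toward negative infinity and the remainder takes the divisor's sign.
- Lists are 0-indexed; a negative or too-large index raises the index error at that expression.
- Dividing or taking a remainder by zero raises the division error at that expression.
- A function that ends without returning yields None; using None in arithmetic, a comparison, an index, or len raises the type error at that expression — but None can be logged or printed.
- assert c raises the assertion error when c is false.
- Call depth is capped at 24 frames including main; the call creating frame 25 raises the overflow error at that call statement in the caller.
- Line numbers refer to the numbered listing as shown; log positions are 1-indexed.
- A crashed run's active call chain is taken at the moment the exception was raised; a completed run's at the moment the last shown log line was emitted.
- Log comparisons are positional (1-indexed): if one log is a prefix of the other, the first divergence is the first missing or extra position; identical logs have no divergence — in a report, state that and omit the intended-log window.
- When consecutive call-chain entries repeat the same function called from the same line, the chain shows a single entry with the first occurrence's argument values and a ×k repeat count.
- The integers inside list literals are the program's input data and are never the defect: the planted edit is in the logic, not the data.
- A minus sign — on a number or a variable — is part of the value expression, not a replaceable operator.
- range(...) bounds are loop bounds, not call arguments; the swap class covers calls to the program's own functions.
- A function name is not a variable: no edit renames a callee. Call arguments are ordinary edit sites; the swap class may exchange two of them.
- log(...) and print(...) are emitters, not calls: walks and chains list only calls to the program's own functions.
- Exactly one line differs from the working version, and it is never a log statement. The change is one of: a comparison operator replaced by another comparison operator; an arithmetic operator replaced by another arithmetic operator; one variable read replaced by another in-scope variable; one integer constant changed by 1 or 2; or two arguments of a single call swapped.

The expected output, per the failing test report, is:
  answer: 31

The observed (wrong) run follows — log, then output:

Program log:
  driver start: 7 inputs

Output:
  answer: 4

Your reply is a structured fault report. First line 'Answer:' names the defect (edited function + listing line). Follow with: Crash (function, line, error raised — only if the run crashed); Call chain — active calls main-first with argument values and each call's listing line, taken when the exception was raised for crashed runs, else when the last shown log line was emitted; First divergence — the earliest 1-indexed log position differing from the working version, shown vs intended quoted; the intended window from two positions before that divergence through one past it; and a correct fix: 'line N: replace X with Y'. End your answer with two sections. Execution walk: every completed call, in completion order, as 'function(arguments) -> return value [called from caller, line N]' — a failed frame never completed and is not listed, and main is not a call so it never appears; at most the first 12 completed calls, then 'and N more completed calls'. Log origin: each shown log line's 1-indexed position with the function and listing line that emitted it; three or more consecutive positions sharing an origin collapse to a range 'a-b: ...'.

Answer: the defect is in derive_floor at line 33.
Key observation: Log streams are identical — the defect surfaces only in the printed output.
Call chain: main.
First divergence: none (the log streams are identical).
Execution walk:
  pick_anchor([12, 4, 3, 3, -5, 6, 11]) -> -5  [called from shape_report, line 21]
  bind_quota([12, 4, 3, 3, -5, 6, 11], 12) -> 1  [called from shape_report, line 22]
  split_margin(-5, 1) -> -5  [called from shape_report, line 23]
  shape_report([12, 4, 3, 3, -5, 6, 11], 12) -> -5  [called from main, line 39]
  count_flags([12, 4, 3, 3, -5, 6, 11], 12) -> 0  [called from derive_floor, line 31]
  derive_floor([12, 4, 3, 3, -5, 6, 11], 12) -> 9  [called from main, line 40]
Log line origins:
  1: emitted by main (line 38)
A correct fix: line 33: replace `-` with `*`.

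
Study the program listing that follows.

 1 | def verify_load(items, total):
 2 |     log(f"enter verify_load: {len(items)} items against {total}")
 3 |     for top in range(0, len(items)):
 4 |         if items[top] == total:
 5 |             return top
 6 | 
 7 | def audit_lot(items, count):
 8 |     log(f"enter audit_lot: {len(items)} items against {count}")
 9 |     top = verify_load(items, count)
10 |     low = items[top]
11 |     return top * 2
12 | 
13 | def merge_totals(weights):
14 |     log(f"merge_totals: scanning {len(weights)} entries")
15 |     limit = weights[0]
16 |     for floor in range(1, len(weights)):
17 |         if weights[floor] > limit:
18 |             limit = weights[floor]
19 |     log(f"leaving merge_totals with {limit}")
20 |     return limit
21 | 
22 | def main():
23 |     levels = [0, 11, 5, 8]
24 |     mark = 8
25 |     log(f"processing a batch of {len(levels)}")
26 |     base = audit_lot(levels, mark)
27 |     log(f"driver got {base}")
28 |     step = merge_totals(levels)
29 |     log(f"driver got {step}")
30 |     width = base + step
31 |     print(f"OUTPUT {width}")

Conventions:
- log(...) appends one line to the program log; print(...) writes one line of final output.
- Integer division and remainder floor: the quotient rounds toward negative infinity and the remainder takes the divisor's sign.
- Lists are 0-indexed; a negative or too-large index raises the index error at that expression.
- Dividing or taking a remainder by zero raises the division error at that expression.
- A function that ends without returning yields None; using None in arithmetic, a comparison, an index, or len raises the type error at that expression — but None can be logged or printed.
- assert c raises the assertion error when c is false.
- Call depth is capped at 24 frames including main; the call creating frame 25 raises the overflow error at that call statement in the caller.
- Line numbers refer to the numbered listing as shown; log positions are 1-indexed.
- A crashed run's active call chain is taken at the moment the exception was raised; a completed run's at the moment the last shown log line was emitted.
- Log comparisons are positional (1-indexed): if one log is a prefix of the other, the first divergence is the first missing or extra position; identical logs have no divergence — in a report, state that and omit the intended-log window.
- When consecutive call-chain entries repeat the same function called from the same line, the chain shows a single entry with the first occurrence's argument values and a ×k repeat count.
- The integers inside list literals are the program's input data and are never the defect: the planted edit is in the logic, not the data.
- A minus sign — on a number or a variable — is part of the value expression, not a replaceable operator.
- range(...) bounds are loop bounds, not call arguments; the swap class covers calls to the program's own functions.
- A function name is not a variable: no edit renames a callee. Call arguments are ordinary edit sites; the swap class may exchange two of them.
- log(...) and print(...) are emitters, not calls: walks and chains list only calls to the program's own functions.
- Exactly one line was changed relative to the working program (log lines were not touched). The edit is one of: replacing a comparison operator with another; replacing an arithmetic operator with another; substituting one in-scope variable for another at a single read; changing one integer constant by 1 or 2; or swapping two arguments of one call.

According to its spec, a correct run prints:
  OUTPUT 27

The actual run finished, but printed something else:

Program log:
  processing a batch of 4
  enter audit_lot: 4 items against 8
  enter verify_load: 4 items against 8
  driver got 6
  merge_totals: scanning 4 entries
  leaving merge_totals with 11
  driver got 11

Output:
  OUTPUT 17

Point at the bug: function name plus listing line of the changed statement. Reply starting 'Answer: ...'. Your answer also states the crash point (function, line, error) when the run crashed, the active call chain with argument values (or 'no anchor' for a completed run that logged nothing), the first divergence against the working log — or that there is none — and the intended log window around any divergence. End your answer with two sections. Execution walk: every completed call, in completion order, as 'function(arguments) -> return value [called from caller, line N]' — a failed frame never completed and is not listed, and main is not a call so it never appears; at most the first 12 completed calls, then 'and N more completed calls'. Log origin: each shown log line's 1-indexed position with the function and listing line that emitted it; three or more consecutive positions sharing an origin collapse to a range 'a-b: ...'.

Answer: the defect is in audit_lot at line 11.
Key observation: At log position 4 the runs split — shown 'driver got 6', but the working version logs 'driver got 16'.
Call chain: main.
First divergence: position 4; shown 'driver got 6' vs intended 'driver got 16'.
Intended log window:
  2: enter audit_lot: 4 items against 8
  3: enter verify_load: 4 items against 8
  4: driver got 16
  5: merge_totals: scanning 4 entries
Execution walk:
  verify_load([0, 11, 5, 8], 8) -> 3  [called from audit_lot, line 9]
  audit_lot([0, 11, 5, 8], 8) -> 6  [called from main, line 26]
  merge_totals([0, 11, 5, 8]) -> 11  [called from main, line 28]
Log origins:
  1: emitted by main (line 25)
  2: emitted by audit_lot (line 8)
  3: emitted by verify_load (line 2)
  4: emitted by main (line 27)
  5: emitted by merge_totals (line 14)
  6: emitted by merge_totals (line 19)
  7: emitted by main (line 29)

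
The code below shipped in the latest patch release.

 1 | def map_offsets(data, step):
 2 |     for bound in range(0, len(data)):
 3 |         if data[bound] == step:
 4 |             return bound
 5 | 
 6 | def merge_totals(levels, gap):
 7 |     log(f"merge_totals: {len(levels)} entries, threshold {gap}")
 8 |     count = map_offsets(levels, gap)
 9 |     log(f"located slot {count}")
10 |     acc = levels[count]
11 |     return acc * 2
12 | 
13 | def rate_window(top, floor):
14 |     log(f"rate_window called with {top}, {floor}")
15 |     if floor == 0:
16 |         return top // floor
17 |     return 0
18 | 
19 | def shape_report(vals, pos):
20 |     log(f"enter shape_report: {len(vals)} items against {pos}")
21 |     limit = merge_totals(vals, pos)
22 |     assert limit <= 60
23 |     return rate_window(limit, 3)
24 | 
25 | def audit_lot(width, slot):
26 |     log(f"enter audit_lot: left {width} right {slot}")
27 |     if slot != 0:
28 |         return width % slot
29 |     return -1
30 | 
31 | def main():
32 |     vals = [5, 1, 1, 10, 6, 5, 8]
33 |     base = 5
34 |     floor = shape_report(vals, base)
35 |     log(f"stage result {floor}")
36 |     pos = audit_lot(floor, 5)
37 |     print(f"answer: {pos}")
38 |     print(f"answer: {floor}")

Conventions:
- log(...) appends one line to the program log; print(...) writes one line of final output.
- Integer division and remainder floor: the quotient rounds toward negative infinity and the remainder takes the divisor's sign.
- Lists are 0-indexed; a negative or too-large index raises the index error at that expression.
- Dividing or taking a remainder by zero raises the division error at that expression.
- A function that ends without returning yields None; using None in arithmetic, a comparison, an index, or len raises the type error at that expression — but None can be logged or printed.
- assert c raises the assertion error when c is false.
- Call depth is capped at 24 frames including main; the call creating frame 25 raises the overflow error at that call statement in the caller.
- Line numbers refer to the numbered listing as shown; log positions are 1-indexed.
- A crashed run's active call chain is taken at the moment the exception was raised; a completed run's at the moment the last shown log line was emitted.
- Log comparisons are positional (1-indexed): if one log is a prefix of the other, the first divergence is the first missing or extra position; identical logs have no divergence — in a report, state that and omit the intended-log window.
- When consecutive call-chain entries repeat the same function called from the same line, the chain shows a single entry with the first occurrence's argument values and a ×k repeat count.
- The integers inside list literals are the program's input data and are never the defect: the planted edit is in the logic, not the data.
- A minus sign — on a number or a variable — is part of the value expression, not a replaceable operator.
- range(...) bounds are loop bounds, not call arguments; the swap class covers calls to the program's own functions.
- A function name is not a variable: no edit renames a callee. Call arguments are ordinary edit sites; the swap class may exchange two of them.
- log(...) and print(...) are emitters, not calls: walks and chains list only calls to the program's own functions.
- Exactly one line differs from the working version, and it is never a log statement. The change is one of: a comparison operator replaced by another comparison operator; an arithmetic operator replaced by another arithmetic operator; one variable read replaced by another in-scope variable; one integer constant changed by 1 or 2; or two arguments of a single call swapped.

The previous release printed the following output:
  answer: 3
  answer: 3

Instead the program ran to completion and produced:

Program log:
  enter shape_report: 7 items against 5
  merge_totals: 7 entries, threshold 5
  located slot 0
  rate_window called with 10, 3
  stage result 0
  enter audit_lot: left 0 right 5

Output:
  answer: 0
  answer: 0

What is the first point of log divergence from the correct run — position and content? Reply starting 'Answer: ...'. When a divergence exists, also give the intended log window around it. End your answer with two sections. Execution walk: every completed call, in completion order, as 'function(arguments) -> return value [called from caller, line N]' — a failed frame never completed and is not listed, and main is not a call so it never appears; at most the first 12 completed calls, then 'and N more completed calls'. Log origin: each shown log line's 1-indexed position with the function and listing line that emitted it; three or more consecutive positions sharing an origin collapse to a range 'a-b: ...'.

Answer: position 5 — the shown line 'stage result 0' should read 'stage result 3'.
Intended log window:
  3: located slot 0
  4: rate_window called with 10, 3
  5: stage result 3
  6: enter audit_lot: left 3 right 5
Execution walk:
  map_offsets([5, 1, 1, 10, 6, 5, 8], 5) -> 0  [called from merge_totals, line 8]
  merge_totals([5, 1, 1, 10, 6, 5, 8], 5) -> 10  [called from shape_report, line 21]
  rate_window(10, 3) -> 0  [called from shape_report, line 23]
  shape_report([5, 1, 1, 10, 6, 5, 8], 5) -> 0  [called from main, line 34]
  audit_lot(0, 5) -> 0  [called from main, line 36]
Origin of each log line:
  1: from shape_report, line 20
  2: from merge_totals, line 7
  3: from merge_totals, line 9
  4: from rate_window, line 14
  5: from main, line 35
  6: from audit_lot, line 26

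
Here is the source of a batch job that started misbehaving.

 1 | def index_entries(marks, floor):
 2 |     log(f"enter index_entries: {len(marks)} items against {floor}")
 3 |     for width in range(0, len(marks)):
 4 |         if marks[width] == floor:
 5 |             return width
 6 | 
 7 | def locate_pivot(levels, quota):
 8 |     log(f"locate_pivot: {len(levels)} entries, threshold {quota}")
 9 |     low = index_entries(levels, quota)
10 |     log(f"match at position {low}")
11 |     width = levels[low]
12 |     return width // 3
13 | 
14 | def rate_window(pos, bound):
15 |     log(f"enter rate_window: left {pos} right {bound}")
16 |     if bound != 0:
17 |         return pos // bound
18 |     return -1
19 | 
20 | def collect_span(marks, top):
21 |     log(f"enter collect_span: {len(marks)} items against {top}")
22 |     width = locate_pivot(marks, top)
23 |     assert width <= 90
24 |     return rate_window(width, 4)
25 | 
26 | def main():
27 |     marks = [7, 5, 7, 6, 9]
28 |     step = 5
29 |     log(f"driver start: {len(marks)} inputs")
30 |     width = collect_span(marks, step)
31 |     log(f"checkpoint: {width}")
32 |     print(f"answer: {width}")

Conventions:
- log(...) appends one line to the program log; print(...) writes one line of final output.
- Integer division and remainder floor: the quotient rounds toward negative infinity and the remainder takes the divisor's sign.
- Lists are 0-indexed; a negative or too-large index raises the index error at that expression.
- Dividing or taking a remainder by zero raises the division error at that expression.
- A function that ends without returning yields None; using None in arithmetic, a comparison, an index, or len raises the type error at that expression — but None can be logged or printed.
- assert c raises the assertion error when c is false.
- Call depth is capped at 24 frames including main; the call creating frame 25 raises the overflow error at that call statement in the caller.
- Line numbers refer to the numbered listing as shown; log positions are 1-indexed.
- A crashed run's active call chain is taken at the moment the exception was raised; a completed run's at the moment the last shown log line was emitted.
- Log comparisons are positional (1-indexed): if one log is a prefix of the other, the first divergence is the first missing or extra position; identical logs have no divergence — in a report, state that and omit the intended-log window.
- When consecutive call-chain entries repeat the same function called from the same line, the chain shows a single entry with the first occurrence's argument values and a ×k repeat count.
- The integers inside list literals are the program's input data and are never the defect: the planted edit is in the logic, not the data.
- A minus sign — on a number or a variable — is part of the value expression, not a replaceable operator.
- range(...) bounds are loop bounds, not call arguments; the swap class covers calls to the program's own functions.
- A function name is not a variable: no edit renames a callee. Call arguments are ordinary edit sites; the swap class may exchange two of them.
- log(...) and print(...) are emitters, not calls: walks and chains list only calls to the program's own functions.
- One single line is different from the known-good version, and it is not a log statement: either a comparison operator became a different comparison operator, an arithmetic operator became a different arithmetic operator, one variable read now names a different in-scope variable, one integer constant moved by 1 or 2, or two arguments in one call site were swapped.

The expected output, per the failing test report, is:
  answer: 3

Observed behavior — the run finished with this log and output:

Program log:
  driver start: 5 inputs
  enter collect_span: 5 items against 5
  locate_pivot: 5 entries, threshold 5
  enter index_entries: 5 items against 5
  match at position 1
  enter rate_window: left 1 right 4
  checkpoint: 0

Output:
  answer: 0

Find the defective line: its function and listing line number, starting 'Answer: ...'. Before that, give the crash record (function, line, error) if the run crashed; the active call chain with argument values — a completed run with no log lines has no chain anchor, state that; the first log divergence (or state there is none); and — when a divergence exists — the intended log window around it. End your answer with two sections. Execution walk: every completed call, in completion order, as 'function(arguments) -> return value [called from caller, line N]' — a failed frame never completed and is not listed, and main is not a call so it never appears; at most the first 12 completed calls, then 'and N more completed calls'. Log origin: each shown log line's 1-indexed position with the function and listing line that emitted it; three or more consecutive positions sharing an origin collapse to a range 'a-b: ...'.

Answer: the defect is in locate_pivot at line 12.
Core observation: The log first diverges at position 6: the faulty run prints 'enter rate_window: left 1 right 4' where the working version prints 'enter rate_window: left 15 right 4'.
Call chain: main.
First divergence: position 6 — the shown line 'enter rate_window: left 1 right 4' should read 'enter rate_window: left 15 right 4'.
Intended log window:
  4: enter index_entries: 5 items against 5
  5: match at position 1
  6: enter rate_window: left 15 right 4
  7: checkpoint: 3
Execution walk:
  index_entries([7, 5, 7, 6, 9], 5) -> 1  [called from locate_pivot, line 9]
  locate_pivot([7, 5, 7, 6, 9], 5) -> 1  [called from collect_span, line 22]
  rate_window(1, 4) -> 0  [called from collect_span, line 24]
  collect_span([7, 5, 7, 6, 9], 5) -> 0  [called from main, line 30]
Log origin:
  1: from main, line 29
  2: from collect_span, line 21
  3: from locate_pivot, line 8
  4: from index_entries, line 2
  5: from locate_pivot, line 10
  6: from rate_window, line 15
  7: from main, line 31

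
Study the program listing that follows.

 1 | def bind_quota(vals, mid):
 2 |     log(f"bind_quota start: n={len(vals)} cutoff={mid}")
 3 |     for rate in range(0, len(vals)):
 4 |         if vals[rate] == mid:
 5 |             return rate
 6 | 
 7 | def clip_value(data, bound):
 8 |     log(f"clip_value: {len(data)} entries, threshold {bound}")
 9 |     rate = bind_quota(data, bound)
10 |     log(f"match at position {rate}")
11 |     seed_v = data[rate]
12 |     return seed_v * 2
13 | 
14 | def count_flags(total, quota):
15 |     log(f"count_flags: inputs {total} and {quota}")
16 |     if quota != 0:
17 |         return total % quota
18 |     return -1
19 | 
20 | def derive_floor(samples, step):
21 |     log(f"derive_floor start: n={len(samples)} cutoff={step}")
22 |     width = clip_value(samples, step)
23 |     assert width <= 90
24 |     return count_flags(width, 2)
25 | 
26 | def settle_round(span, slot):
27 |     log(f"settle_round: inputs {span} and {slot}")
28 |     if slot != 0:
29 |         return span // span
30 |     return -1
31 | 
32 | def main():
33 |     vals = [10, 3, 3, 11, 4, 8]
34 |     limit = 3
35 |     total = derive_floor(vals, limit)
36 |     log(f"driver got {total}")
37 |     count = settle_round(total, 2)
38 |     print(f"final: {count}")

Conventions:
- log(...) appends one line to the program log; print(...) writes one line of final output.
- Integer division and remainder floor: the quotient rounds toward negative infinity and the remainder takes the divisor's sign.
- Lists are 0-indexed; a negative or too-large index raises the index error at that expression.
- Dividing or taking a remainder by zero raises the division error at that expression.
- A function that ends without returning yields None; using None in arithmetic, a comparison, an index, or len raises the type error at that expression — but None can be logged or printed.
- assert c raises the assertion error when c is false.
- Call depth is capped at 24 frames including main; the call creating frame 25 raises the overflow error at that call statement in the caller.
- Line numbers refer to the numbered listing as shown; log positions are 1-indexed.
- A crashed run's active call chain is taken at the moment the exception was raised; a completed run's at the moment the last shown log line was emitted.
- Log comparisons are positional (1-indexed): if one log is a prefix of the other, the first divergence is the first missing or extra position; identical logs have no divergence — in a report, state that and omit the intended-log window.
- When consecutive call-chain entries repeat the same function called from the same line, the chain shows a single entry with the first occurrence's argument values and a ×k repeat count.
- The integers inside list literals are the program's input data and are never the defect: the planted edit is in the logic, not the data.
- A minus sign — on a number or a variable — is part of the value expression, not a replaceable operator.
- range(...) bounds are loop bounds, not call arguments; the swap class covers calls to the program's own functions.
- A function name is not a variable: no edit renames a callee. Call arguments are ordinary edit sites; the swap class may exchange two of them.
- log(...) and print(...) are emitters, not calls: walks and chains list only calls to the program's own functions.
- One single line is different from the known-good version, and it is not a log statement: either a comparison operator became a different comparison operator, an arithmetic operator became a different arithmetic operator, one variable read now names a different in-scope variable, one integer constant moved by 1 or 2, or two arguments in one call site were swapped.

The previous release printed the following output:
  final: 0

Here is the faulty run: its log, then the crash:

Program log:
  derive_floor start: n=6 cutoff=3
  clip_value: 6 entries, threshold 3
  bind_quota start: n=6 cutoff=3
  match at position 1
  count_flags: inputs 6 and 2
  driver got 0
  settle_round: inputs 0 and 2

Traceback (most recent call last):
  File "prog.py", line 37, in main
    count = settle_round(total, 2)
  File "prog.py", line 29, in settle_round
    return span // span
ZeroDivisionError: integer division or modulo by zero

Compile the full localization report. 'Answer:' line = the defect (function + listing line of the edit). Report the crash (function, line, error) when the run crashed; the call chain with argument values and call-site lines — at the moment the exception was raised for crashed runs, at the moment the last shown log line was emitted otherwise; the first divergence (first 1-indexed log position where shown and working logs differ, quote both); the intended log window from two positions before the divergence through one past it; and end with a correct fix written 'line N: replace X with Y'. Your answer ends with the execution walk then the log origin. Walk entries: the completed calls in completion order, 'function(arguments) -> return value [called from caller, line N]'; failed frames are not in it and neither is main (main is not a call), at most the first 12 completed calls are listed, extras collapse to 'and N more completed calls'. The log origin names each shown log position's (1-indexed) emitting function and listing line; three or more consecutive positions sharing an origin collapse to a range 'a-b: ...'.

Answer: the defect is in settle_round at line 29.
Key fact: The log gives no warning — it matches the intended run right up to the abort.
Crash: settle_round, line 29, ZeroDivisionError.
Call chain: main -> settle_round(0, 2) (called at line 37).
First divergence: none (the log streams are identical).
Execution walk:
  bind_quota([10, 3, 3, 11, 4, 8], 3) -> 1  [called from clip_value, line 9]
  clip_value([10, 3, 3, 11, 4, 8], 3) -> 6  [called from derive_floor, line 22]
  count_flags(6, 2) -> 0  [called from derive_floor, line 24]
  derive_floor([10, 3, 3, 11, 4, 8], 3) -> 0  [called from main, line 35]
Log origins:
  1: emitted by derive_floor (line 21)
  2: emitted by clip_value (line 8)
  3: emitted by bind_quota (line 2)
  4: emitted by clip_value (line 10)
  5: emitted by count_flags (line 15)
  6: emitted by main (line 36)
  7: emitted by settle_round (line 27)
A correct fix: line 29: replace `span // span` with `span // slot`.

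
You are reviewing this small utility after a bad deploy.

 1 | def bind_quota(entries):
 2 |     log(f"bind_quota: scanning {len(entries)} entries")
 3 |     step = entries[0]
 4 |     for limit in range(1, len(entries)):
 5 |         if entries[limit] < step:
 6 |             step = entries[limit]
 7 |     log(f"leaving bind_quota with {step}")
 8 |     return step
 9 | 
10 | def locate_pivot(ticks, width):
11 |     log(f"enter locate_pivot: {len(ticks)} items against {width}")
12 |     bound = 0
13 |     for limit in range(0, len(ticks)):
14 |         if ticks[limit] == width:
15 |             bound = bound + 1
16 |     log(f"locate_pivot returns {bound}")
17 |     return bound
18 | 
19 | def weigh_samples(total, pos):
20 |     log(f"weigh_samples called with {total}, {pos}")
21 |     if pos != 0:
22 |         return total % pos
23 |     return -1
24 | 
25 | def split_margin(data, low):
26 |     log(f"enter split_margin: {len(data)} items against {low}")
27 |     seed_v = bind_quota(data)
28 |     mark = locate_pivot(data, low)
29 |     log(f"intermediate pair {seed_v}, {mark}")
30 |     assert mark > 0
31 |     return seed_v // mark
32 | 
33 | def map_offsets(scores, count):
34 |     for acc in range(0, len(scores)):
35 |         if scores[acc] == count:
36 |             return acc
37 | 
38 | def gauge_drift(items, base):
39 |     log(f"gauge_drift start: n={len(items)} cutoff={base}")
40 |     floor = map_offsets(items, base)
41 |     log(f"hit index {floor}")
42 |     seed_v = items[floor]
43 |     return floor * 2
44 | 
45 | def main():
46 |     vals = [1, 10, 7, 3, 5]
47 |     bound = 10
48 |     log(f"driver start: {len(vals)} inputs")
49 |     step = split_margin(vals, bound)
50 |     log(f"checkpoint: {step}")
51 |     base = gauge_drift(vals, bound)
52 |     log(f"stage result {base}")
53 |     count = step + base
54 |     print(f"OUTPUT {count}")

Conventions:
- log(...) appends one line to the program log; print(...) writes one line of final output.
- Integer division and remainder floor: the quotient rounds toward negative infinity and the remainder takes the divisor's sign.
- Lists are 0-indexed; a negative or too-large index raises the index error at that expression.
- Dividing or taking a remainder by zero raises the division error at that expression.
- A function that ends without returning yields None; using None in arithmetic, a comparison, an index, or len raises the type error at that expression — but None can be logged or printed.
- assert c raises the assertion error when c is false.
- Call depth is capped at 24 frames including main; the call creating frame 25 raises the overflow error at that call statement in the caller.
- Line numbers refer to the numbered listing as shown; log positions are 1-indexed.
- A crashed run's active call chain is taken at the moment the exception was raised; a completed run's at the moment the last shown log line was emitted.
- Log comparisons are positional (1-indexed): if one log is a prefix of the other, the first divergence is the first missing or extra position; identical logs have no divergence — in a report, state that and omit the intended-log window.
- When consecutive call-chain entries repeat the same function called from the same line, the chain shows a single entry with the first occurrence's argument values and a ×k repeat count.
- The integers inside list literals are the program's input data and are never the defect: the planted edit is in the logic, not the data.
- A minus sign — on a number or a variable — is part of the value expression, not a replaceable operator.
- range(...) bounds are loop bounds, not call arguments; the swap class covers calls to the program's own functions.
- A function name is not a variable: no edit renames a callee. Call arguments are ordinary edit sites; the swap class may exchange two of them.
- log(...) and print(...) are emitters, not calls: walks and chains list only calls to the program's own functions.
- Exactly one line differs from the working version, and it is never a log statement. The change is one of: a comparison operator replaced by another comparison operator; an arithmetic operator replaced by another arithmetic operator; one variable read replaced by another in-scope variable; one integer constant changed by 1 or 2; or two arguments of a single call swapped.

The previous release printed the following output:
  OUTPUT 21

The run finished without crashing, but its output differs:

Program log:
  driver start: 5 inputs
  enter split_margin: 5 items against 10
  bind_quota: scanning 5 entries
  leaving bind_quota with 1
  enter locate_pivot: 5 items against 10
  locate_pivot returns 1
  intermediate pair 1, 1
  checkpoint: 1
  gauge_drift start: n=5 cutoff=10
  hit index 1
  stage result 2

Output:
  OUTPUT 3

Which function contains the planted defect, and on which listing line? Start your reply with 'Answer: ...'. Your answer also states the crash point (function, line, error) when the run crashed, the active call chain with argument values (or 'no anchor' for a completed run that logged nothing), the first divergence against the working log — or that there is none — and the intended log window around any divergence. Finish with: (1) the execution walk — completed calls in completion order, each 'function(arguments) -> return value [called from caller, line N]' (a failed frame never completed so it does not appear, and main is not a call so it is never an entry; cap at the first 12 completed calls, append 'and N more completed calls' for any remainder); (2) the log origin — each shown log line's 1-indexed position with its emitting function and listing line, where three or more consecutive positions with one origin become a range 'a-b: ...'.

Answer: the defect is in gauge_drift at line 43.
Core observation: The earliest visible damage is log position 11 — 'stage result 2' rather than the intended 'stage result 20'.
Call chain: main.
First divergence: position 11 — the shown line 'stage result 2' should read 'stage result 20'.
Intended log window:
  9: gauge_drift start: n=5 cutoff=10
  10: hit index 1
  11: stage result 20
Execution walk:
  bind_quota([1, 10, 7, 3, 5]) -> 1  [called from split_margin, line 27]
  locate_pivot([1, 10, 7, 3, 5], 10) -> 1  [called from split_margin, line 28]
  split_margin([1, 10, 7, 3, 5], 10) -> 1  [called from main, line 49]
  map_offsets([1, 10, 7, 3, 5], 10) -> 1  [called from gauge_drift, line 40]
  gauge_drift([1, 10, 7, 3, 5], 10) -> 2  [called from main, line 51]
Log line origins:
  1 — main, line 48
  2 — split_margin, line 26
  3 — bind_quota, line 2
  4 — bind_quota, line 7
  5 — locate_pivot, line 11
  6 — locate_pivot, line 16
  7 — split_margin, line 29
  8 — main, line 50
  9 — gauge_drift, line 39
  10 — gauge_drift, line 41
  11 — main, line 52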